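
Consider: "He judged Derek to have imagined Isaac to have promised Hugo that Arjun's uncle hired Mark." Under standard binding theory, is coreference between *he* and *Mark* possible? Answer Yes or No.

No

*Mark* is an R-expression; Principle C requires it to be free (not bound by any c-commanding expression).
— he: subject of the matrix clause; the pronoun c-commands the R-expression — coreference blocked (Principle C).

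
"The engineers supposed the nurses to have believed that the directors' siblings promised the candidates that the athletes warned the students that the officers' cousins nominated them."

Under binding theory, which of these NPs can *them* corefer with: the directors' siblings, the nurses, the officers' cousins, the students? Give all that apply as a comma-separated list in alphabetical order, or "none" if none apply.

the directors' siblings, the nurses, the students

*them* is a pronoun; Principle B requires it to be free in its binding domain — the clause headed by 'nominated'.
— the directors' siblings: subject of the clause headed by 'promised'; c-commands the pronoun but lies outside its binding domain — allowed.
— the nurses: subject of the clause headed by 'believed'; c-commands the pronoun but lies outside its binding domain — allowed.
— the officers' cousins: subject of the clause headed by 'nominated'; c-commands the pronoun within its binding domain — blocked (Principle B).
— the students: object of the clause headed by 'warned'; c-commands the pronoun but lies outside its binding domain — allowed.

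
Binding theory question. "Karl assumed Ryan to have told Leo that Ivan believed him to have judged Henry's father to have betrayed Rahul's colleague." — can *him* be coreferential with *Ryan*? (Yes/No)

Yes

*him* is a pronoun; Principle B requires it to be free in its binding domain — the clause headed by 'believed'.
— Ryan: subject of the clause headed by 'told'; c-commands the pronoun but lies outside its binding domain — allowed.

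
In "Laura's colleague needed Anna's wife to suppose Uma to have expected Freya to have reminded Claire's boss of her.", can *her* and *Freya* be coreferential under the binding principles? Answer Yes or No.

No

*Freya* is an R-expression; Principle C requires it to be free (not bound by any c-commanding expression).
— her: second object of the clause headed by 'reminded'; the R-expression locally c-commands the pronoun — coreference blocked (Principle B on the pronoun).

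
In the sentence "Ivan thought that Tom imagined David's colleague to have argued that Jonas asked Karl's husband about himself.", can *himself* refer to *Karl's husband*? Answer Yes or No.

Yes

*himself* is a reflexive; Principle A requires it to be bound within its binding domain — the clause headed by 'asked'.
— Karl's husband: object of the clause headed by 'asked'; c-commands the reflexive within its binding domain — allowed (Principle A).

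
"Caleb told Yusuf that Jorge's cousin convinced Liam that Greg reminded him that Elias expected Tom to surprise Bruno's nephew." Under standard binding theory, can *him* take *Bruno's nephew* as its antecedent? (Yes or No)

No

*him* is a pronoun; Principle B requires it to be free in its binding domain — the clause headed by 'reminded'.
— Bruno's nephew: object of the clause headed by 'surprise'; is c-commanded by the pronoun; coreference would bind this R-expression — blocked (Principle C).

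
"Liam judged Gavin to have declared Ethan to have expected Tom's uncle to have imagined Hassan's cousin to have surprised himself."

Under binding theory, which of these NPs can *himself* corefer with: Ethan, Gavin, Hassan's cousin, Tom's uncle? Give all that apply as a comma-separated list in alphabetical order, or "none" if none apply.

*himself* is a reflexive; Principle A requires it to be bound within its binding domain — the clause headed by 'surprised'.
— Ethan: subject of the clause headed by 'expected'; c-commands the reflexive but lies outside its binding domain — cannot bind it (Principle A).
— Gavin: subject of the clause headed by 'declared'; c-commands the reflexive but lies outside its binding domain — cannot bind it (Principle A).
— Hassan's cousin: subject of the clause headed by 'surprised'; c-commands the reflexive within its binding domain — allowed (Principle A).
— Tom's uncle: subject of the clause headed by 'imagined'; c-commands the reflexive but lies outside its binding domain — cannot bind it (Principle A).

Hassan's cousin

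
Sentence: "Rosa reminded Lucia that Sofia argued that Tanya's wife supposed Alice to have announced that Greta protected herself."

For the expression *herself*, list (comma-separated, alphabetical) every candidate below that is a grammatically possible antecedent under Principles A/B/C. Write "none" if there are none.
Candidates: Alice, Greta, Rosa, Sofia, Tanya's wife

*herself* is a reflexive; Principle A requires it to be bound within its binding domain — the clause headed by 'protected'.
— Alice: subject of the clause headed by 'announced'; c-commands the reflexive but lies outside its binding domain — cannot bind it (Principle A).
— Greta: subject of the clause headed by 'protected'; c-commands the reflexive within its binding domain — allowed (Principle A).
— Rosa: subject of the matrix clause; c-commands the reflexive but lies outside its binding domain — cannot bind it (Principle A).
— Sofia: subject of the clause headed by 'argued'; c-commands the reflexive but lies outside its binding domain — cannot bind it (Principle A).
— Tanya's wife: subject of the clause headed by 'supposed'; c-commands the reflexive but lies outside its binding domain — cannot bind it (Principle A).

Greta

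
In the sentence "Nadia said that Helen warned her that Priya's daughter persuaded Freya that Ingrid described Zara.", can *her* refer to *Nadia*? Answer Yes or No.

Yes

*her* is a pronoun; Principle B requires it to be free in its binding domain — the clause headed by 'warned'.
— Nadia: subject of the matrix clause; c-commands the pronoun but lies outside its binding domain — allowed.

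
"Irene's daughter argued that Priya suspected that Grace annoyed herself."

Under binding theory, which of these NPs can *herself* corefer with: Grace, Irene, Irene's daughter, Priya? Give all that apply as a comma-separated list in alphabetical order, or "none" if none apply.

Grace

*herself* is a reflexive; Principle A requires it to be bound within its binding domain — the clause headed by 'annoyed'.
— Grace: subject of the clause headed by 'annoyed'; c-commands the reflexive within its binding domain — allowed (Principle A).
— Irene: possessor inside the subject DP of the matrix clause; does not c-command the reflexive — cannot bind it (Principle A).
— Irene's daughter: subject of the matrix clause; c-commands the reflexive but lies outside its binding domain — cannot bind it (Principle A).
— Priya: subject of the clause headed by 'suspected'; c-commands the reflexive but lies outside its binding domain — cannot bind it (Principle A).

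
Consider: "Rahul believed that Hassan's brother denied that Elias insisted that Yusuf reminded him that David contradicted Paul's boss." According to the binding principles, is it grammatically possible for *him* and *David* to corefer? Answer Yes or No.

*him* is a pronoun; Principle B requires it to be free in its binding domain — the clause headed by 'reminded'.
— David: subject of the clause headed by 'contradicted'; is c-commanded by the pronoun; coreference would bind this R-expression — blocked (Principle C).

No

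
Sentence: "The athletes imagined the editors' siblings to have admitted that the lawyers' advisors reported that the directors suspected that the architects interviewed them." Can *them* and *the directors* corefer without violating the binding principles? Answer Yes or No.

*the directors* is an R-expression; Principle C requires it to be free (not bound by any c-commanding expression).
— them: object of the clause headed by 'interviewed'; the pronoun does not c-command the R-expression — coreference allowed.

Yes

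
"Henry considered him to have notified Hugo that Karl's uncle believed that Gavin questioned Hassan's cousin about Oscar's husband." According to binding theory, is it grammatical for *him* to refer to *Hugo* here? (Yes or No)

No

*Hugo* is an R-expression; Principle C requires it to be free (not bound by any c-commanding expression).
— him: subject of the clause headed by 'notified'; the pronoun c-commands the R-expression — coreference blocked (Principle C).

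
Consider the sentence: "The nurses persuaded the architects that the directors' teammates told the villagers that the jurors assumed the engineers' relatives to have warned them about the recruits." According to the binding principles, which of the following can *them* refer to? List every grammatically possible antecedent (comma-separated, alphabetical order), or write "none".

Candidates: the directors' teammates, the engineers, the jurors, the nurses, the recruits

the directors' teammates, the engineers, the jurors, the nurses

*them* is a pronoun; Principle B requires it to be free in its binding domain — the clause headed by 'warned'.
— the directors' teammates: subject of the clause headed by 'told'; c-commands the pronoun but lies outside its binding domain — allowed.
— the engineers: possessor inside the subject DP of the clause headed by 'warned'; does not c-command the pronoun — Principle B does not apply; allowed.
— the jurors: subject of the clause headed by 'assumed'; c-commands the pronoun but lies outside its binding domain — allowed.
— the nurses: subject of the matrix clause; c-commands the pronoun but lies outside its binding domain — allowed.
— the recruits: second object of the clause headed by 'warned'; is c-commanded by the pronoun; coreference would bind this R-expression — blocked (Principle C).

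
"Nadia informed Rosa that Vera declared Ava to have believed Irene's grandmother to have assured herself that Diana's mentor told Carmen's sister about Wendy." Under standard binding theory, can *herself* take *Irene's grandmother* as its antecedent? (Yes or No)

Yes

*herself* is a reflexive; Principle A requires it to be bound within its binding domain — the clause headed by 'assured'.
— Irene's grandmother: subject of the clause headed by 'assured'; c-commands the reflexive within its binding domain — allowed (Principle A).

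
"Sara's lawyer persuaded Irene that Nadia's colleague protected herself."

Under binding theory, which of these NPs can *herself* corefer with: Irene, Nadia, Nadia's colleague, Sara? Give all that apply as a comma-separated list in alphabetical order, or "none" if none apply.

*herself* is a reflexive; Principle A requires it to be bound within its binding domain — the clause headed by 'protected'.
— Irene: object of the matrix clause; c-commands the reflexive but lies outside its binding domain — cannot bind it (Principle A).
— Nadia: possessor inside the subject DP of the clause headed by 'protected'; does not c-command the reflexive — cannot bind it (Principle A).
— Nadia's colleague: subject of the clause headed by 'protected'; c-commands the reflexive within its binding domain — allowed (Principle A).
— Sara: possessor inside the subject DP of the matrix clause; does not c-command the reflexive — cannot bind it (Principle A).

Nadia's colleague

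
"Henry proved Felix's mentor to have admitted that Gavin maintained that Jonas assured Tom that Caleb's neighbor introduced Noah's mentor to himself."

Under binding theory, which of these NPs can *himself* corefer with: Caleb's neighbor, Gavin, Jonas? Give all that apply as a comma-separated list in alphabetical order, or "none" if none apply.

Caleb's neighbor

*himself* is a reflexive; Principle A requires it to be bound within its binding domain — the clause headed by 'introduced'.
— Caleb's neighbor: subject of the clause headed by 'introduced'; c-commands the reflexive within its binding domain — allowed (Principle A).
— Gavin: subject of the clause headed by 'maintained'; c-commands the reflexive but lies outside its binding domain — cannot bind it (Principle A).
— Jonas: subject of the clause headed by 'assured'; c-commands the reflexive but lies outside its binding domain — cannot bind it (Principle A).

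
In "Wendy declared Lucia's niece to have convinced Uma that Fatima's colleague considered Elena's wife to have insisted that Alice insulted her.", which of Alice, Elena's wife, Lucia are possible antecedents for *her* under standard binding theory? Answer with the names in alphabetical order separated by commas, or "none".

*her* is a pronoun; Principle B requires it to be free in its binding domain — the clause headed by 'insulted'.
— Alice: subject of the clause headed by 'insulted'; c-commands the pronoun within its binding domain — blocked (Principle B).
— Elena's wife: subject of the clause headed by 'insisted'; c-commands the pronoun but lies outside its binding domain — allowed.
— Lucia: possessor inside the subject DP of the clause headed by 'convinced'; does not c-command the pronoun — Principle B does not apply; allowed.

Elena's wife, Lucia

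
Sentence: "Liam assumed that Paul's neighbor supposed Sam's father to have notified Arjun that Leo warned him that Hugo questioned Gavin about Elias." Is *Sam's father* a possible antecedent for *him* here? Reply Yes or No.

*him* is a pronoun; Principle B requires it to be free in its binding domain — the clause headed by 'warned'.
— Sam's father: subject of the clause headed by 'notified'; c-commands the pronoun but lies outside its binding domain — allowed.

Yes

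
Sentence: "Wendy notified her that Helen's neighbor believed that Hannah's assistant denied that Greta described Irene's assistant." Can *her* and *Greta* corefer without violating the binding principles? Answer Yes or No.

*Greta* is an R-expression; Principle C requires it to be free (not bound by any c-commanding expression).
— her: object of the matrix clause; the pronoun c-commands the R-expression — coreference blocked (Principle C).

No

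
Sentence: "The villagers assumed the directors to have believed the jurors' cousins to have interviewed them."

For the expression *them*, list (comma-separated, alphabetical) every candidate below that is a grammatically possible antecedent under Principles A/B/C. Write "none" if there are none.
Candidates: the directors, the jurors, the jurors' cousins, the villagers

the directors, the jurors, the villagers

*them* is a pronoun; Principle B requires it to be free in its binding domain — the clause headed by 'interviewed'.
— the directors: subject of the clause headed by 'believed'; c-commands the pronoun but lies outside its binding domain — allowed.
— the jurors: possessor inside the subject DP of the clause headed by 'interviewed'; does not c-command the pronoun — Principle B does not apply; allowed.
— the jurors' cousins: subject of the clause headed by 'interviewed'; c-commands the pronoun within its binding domain — blocked (Principle B).
— the villagers: subject of the matrix clause; c-commands the pronoun but lies outside its binding domain — allowed.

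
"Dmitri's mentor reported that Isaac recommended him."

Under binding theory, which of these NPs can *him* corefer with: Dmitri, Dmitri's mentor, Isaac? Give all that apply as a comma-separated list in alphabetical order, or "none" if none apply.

*him* is a pronoun; Principle B requires it to be free in its binding domain — the clause headed by 'recommended'.
— Dmitri: possessor inside the subject DP of the matrix clause; does not c-command the pronoun — Principle B does not apply; allowed.
— Dmitri's mentor: subject of the matrix clause; c-commands the pronoun but lies outside its binding domain — allowed.
— Isaac: subject of the clause headed by 'recommended'; c-commands the pronoun within its binding domain — blocked (Principle B).

Dmitri, Dmitri's mentor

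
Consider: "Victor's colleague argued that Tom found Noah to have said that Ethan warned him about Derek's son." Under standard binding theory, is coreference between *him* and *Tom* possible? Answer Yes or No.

*Tom* is an R-expression; Principle C requires it to be free (not bound by any c-commanding expression).
— him: object of the clause headed by 'warned'; the pronoun does not c-command the R-expression — coreference allowed.

Yes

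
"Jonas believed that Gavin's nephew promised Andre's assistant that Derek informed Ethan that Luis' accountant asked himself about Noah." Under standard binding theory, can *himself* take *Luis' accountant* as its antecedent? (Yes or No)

Yes

*himself* is a reflexive; Principle A requires it to be bound within its binding domain — the clause headed by 'asked'.
— Luis' accountant: subject of the clause headed by 'asked'; c-commands the reflexive within its binding domain — allowed (Principle A).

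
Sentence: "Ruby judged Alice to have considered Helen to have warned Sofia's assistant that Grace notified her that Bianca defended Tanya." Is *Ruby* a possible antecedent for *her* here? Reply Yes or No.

Yes

*her* is a pronoun; Principle B requires it to be free in its binding domain — the clause headed by 'notified'.
— Ruby: subject of the matrix clause; c-commands the pronoun but lies outside its binding domain — allowed.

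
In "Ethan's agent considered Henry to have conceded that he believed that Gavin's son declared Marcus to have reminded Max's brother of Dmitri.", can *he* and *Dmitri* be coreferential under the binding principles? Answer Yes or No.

*Dmitri* is an R-expression; Principle C requires it to be free (not bound by any c-commanding expression).
— he: subject of the clause headed by 'believed'; the pronoun c-commands the R-expression — coreference blocked (Principle C).

No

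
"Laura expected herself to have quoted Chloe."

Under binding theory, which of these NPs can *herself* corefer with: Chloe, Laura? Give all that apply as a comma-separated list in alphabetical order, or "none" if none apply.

Laura

*herself* is a reflexive; Principle A requires it to be bound within its binding domain — the matrix clause.
— Chloe: object of the clause headed by 'quoted'; does not c-command the reflexive — cannot bind it (Principle A).
— Laura: subject of the matrix clause; c-commands the reflexive within its binding domain — allowed (Principle A).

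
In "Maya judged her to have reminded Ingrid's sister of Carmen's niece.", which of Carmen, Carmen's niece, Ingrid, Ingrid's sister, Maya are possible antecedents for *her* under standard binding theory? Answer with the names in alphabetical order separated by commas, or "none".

none

*her* is a pronoun; Principle B requires it to be free in its binding domain — the matrix clause.
— Carmen: possessor inside the second object DP of the clause headed by 'reminded'; is c-commanded by the pronoun; coreference would bind this R-expression — blocked (Principle C).
— Carmen's niece: second object of the clause headed by 'reminded'; is c-commanded by the pronoun; coreference would bind this R-expression — blocked (Principle C).
— Ingrid: possessor inside the object DP of the clause headed by 'reminded'; is c-commanded by the pronoun; coreference would bind this R-expression — blocked (Principle C).
— Ingrid's sister: object of the clause headed by 'reminded'; is c-commanded by the pronoun; coreference would bind this R-expression — blocked (Principle C).
— Maya: subject of the matrix clause; c-commands the pronoun within its binding domain — blocked (Principle B).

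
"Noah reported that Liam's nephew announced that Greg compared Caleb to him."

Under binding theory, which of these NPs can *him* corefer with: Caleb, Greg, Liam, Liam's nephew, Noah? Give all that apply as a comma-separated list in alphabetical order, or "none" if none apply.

*him* is a pronoun; Principle B requires it to be free in its binding domain — the clause headed by 'compared'.
— Caleb: object of the clause headed by 'compared'; c-commands the pronoun within its binding domain — blocked (Principle B).
— Greg: subject of the clause headed by 'compared'; c-commands the pronoun within its binding domain — blocked (Principle B).
— Liam: possessor inside the subject DP of the clause headed by 'announced'; does not c-command the pronoun — Principle B does not apply; allowed.
— Liam's nephew: subject of the clause headed by 'announced'; c-commands the pronoun but lies outside its binding domain — allowed.
— Noah: subject of the matrix clause; c-commands the pronoun but lies outside its binding domain — allowed.

Liam, Liam's nephew, Noah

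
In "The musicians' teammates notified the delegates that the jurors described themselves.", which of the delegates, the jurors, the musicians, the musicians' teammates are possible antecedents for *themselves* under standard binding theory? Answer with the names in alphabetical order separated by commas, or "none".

the jurors

*themselves* is a reflexive; Principle A requires it to be bound within its binding domain — the clause headed by 'described'.
— the delegates: object of the matrix clause; c-commands the reflexive but lies outside its binding domain — cannot bind it (Principle A).
— the jurors: subject of the clause headed by 'described'; c-commands the reflexive within its binding domain — allowed (Principle A).
— the musicians: possessor inside the subject DP of the matrix clause; does not c-command the reflexive — cannot bind it (Principle A).
— the musicians' teammates: subject of the matrix clause; c-commands the reflexive but lies outside its binding domain — cannot bind it (Principle A).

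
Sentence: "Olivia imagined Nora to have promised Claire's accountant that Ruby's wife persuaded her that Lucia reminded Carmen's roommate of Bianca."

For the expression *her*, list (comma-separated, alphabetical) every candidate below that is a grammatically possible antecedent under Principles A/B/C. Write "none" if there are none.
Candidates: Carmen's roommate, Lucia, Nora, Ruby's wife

Nora

*her* is a pronoun; Principle B requires it to be free in its binding domain — the clause headed by 'persuaded'.
— Carmen's roommate: object of the clause headed by 'reminded'; is c-commanded by the pronoun; coreference would bind this R-expression — blocked (Principle C).
— Lucia: subject of the clause headed by 'reminded'; is c-commanded by the pronoun; coreference would bind this R-expression — blocked (Principle C).
— Nora: subject of the clause headed by 'promised'; c-commands the pronoun but lies outside its binding domain — allowed.
— Ruby's wife: subject of the clause headed by 'persuaded'; c-commands the pronoun within its binding domain — blocked (Principle B).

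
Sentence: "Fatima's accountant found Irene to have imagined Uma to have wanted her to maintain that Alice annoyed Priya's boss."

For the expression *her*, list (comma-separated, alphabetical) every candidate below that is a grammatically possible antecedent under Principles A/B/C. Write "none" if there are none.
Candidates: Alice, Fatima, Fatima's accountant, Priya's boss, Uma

Fatima, Fatima's accountant

*her* is a pronoun; Principle B requires it to be free in its binding domain — the clause headed by 'wanted'.
— Alice: subject of the clause headed by 'annoyed'; is c-commanded by the pronoun; coreference would bind this R-expression — blocked (Principle C).
— Fatima: possessor inside the subject DP of the matrix clause; does not c-command the pronoun — Principle B does not apply; allowed.
— Fatima's accountant: subject of the matrix clause; c-commands the pronoun but lies outside its binding domain — allowed.
— Priya's boss: object of the clause headed by 'annoyed'; is c-commanded by the pronoun; coreference would bind this R-expression — blocked (Principle C).
— Uma: subject of the clause headed by 'wanted'; c-commands the pronoun within its binding domain — blocked (Principle B).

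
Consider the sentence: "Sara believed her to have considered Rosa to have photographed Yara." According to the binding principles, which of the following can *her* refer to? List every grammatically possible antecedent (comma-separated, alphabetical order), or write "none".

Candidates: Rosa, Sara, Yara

*her* is a pronoun; Principle B requires it to be free in its binding domain — the matrix clause.
— Rosa: subject of the clause headed by 'photographed'; is c-commanded by the pronoun; coreference would bind this R-expression — blocked (Principle C).
— Sara: subject of the matrix clause; c-commands the pronoun within its binding domain — blocked (Principle B).
— Yara: object of the clause headed by 'photographed'; is c-commanded by the pronoun; coreference would bind this R-expression — blocked (Principle C).

none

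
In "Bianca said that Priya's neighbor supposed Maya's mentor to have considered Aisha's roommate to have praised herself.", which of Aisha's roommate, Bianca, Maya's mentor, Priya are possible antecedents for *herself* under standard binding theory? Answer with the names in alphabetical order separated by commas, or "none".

Aisha's roommate

*herself* is a reflexive; Principle A requires it to be bound within its binding domain — the clause headed by 'praised'.
— Aisha's roommate: subject of the clause headed by 'praised'; c-commands the reflexive within its binding domain — allowed (Principle A).
— Bianca: subject of the matrix clause; c-commands the reflexive but lies outside its binding domain — cannot bind it (Principle A).
— Maya's mentor: subject of the clause headed by 'considered'; c-commands the reflexive but lies outside its binding domain — cannot bind it (Principle A).
— Priya: possessor inside the subject DP of the clause headed by 'supposed'; does not c-command the reflexive — cannot bind it (Principle A).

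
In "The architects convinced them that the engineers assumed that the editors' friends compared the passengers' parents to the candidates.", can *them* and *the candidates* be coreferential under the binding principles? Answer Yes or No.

*the candidates* is an R-expression; Principle C requires it to be free (not bound by any c-commanding expression).
— them: object of the matrix clause; the pronoun c-commands the R-expression — coreference blocked (Principle C).

No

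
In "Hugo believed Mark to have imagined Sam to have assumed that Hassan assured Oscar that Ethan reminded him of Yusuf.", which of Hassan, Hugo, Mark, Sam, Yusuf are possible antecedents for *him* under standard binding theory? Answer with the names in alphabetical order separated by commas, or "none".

Hassan, Hugo, Mark, Sam

*him* is a pronoun; Principle B requires it to be free in its binding domain — the clause headed by 'reminded'.
— Hassan: subject of the clause headed by 'assured'; c-commands the pronoun but lies outside its binding domain — allowed.
— Hugo: subject of the matrix clause; c-commands the pronoun but lies outside its binding domain — allowed.
— Mark: subject of the clause headed by 'imagined'; c-commands the pronoun but lies outside its binding domain — allowed.
— Sam: subject of the clause headed by 'assumed'; c-commands the pronoun but lies outside its binding domain — allowed.
— Yusuf: second object of the clause headed by 'reminded'; is c-commanded by the pronoun; coreference would bind this R-expression — blocked (Principle C).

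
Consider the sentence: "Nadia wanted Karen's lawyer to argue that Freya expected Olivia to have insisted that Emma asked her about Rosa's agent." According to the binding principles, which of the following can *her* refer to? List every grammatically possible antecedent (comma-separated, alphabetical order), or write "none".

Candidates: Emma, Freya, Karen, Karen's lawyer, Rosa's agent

*her* is a pronoun; Principle B requires it to be free in its binding domain — the clause headed by 'asked'.
— Emma: subject of the clause headed by 'asked'; c-commands the pronoun within its binding domain — blocked (Principle B).
— Freya: subject of the clause headed by 'expected'; c-commands the pronoun but lies outside its binding domain — allowed.
— Karen: possessor inside the subject DP of the clause headed by 'argue'; does not c-command the pronoun — Principle B does not apply; allowed.
— Karen's lawyer: subject of the clause headed by 'argue'; c-commands the pronoun but lies outside its binding domain — allowed.
— Rosa's agent: second object of the clause headed by 'asked'; is c-commanded by the pronoun; coreference would bind this R-expression — blocked (Principle C).

Freya, Karen, Karen's lawyer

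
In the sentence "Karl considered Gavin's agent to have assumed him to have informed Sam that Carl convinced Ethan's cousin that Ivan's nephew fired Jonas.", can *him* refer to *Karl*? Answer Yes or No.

*him* is a pronoun; Principle B requires it to be free in its binding domain — the clause headed by 'assumed'.
— Karl: subject of the matrix clause; c-commands the pronoun but lies outside its binding domain — allowed.

Yes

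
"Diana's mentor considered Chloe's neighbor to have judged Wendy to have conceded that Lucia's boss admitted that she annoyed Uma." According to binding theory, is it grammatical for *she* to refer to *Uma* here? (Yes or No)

*Uma* is an R-expression; Principle C requires it to be free (not bound by any c-commanding expression).
— she: subject of the clause headed by 'annoyed'; the pronoun c-commands the R-expression — coreference blocked (Principle C).

No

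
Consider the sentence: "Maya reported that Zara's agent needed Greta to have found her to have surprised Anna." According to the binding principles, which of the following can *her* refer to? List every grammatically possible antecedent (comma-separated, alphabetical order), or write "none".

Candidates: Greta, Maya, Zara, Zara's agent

*her* is a pronoun; Principle B requires it to be free in its binding domain — the clause headed by 'found'.
— Greta: subject of the clause headed by 'found'; c-commands the pronoun within its binding domain — blocked (Principle B).
— Maya: subject of the matrix clause; c-commands the pronoun but lies outside its binding domain — allowed.
— Zara: possessor inside the subject DP of the clause headed by 'needed'; does not c-command the pronoun — Principle B does not apply; allowed.
— Zara's agent: subject of the clause headed by 'needed'; c-commands the pronoun but lies outside its binding domain — allowed.

Maya, Zara, Zara's agent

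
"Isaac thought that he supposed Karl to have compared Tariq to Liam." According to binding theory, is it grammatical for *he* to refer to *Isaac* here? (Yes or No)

*Isaac* is an R-expression; Principle C requires it to be free (not bound by any c-commanding expression).
— he: subject of the clause headed by 'supposed'; the pronoun does not c-command the R-expression — coreference allowed.

Yes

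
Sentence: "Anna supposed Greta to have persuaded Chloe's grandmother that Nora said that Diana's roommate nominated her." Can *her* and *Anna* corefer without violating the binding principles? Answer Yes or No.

Yes

*Anna* is an R-expression; Principle C requires it to be free (not bound by any c-commanding expression).
— her: object of the clause headed by 'nominated'; the pronoun does not c-command the R-expression — coreference allowed.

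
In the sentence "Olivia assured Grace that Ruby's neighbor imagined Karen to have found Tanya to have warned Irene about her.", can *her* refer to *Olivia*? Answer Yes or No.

*her* is a pronoun; Principle B requires it to be free in its binding domain — the clause headed by 'warned'.
— Olivia: subject of the matrix clause; c-commands the pronoun but lies outside its binding domain — allowed.

Yes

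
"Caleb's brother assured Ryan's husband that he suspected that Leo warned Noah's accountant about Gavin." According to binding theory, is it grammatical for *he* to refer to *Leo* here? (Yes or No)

No

*Leo* is an R-expression; Principle C requires it to be free (not bound by any c-commanding expression).
— he: subject of the clause headed by 'suspected'; the pronoun c-commands the R-expression — coreference blocked (Principle C).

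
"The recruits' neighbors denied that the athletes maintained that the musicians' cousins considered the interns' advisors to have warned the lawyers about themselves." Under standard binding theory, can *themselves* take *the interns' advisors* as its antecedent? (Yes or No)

Yes

*themselves* is a reflexive; Principle A requires it to be bound within its binding domain — the clause headed by 'warned'.
— the interns' advisors: subject of the clause headed by 'warned'; c-commands the reflexive within its binding domain — allowed (Principle A).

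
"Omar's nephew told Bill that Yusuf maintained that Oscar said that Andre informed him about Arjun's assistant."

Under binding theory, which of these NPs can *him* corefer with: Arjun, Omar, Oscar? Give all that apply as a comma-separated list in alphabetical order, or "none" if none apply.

Omar, Oscar

*him* is a pronoun; Principle B requires it to be free in its binding domain — the clause headed by 'informed'.
— Arjun: possessor inside the second object DP of the clause headed by 'informed'; is c-commanded by the pronoun; coreference would bind this R-expression — blocked (Principle C).
— Omar: possessor inside the subject DP of the matrix clause; does not c-command the pronoun — Principle B does not apply; allowed.
— Oscar: subject of the clause headed by 'said'; c-commands the pronoun but lies outside its binding domain — allowed.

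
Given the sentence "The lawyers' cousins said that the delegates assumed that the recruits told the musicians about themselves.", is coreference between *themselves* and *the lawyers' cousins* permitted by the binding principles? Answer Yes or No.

*themselves* is a reflexive; Principle A requires it to be bound within its binding domain — the clause headed by 'told'.
— the lawyers' cousins: subject of the matrix clause; c-commands the reflexive but lies outside its binding domain — cannot bind it (Principle A).

No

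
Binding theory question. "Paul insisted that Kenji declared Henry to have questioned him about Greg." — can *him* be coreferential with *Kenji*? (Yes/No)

Yes

*him* is a pronoun; Principle B requires it to be free in its binding domain — the clause headed by 'questioned'.
— Kenji: subject of the clause headed by 'declared'; c-commands the pronoun but lies outside its binding domain — allowed.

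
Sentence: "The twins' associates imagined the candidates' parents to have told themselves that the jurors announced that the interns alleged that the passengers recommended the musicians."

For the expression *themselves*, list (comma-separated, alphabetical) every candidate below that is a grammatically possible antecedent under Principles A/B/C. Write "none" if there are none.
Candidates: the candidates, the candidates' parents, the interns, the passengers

*themselves* is a reflexive; Principle A requires it to be bound within its binding domain — the clause headed by 'told'.
— the candidates: possessor inside the subject DP of the clause headed by 'told'; does not c-command the reflexive — cannot bind it (Principle A).
— the candidates' parents: subject of the clause headed by 'told'; c-commands the reflexive within its binding domain — allowed (Principle A).
— the interns: subject of the clause headed by 'alleged'; does not c-command the reflexive — cannot bind it (Principle A).
— the passengers: subject of the clause headed by 'recommended'; does not c-command the reflexive — cannot bind it (Principle A).

the candidates' parents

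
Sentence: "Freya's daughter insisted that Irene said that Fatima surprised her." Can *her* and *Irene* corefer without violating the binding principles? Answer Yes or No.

*Irene* is an R-expression; Principle C requires it to be free (not bound by any c-commanding expression).
— her: object of the clause headed by 'surprised'; the pronoun does not c-command the R-expression — coreference allowed.

Yes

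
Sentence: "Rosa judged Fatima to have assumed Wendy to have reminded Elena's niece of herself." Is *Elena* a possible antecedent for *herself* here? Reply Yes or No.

No

*herself* is a reflexive; Principle A requires it to be bound within its binding domain — the clause headed by 'reminded'.
— Elena: possessor inside the object DP of the clause headed by 'reminded'; does not c-command the reflexive — cannot bind it (Principle A).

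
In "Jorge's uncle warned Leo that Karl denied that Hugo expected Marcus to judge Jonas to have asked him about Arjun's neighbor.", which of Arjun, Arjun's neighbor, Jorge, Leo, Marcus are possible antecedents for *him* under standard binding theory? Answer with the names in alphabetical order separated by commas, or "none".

*him* is a pronoun; Principle B requires it to be free in its binding domain — the clause headed by 'asked'.
— Arjun: possessor inside the second object DP of the clause headed by 'asked'; is c-commanded by the pronoun; coreference would bind this R-expression — blocked (Principle C).
— Arjun's neighbor: second object of the clause headed by 'asked'; is c-commanded by the pronoun; coreference would bind this R-expression — blocked (Principle C).
— Jorge: possessor inside the subject DP of the matrix clause; does not c-command the pronoun — Principle B does not apply; allowed.
— Leo: object of the matrix clause; c-commands the pronoun but lies outside its binding domain — allowed.
— Marcus: subject of the clause headed by 'judge'; c-commands the pronoun but lies outside its binding domain — allowed.

Jorge, Leo, Marcus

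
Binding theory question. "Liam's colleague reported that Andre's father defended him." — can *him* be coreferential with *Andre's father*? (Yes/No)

*him* is a pronoun; Principle B requires it to be free in its binding domain — the clause headed by 'defended'.
— Andre's father: subject of the clause headed by 'defended'; c-commands the pronoun within its binding domain — blocked (Principle B).

No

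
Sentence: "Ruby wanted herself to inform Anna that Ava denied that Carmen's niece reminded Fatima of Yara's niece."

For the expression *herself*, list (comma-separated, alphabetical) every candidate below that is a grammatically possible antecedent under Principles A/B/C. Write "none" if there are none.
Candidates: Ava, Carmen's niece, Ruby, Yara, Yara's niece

Ruby

*herself* is a reflexive; Principle A requires it to be bound within its binding domain — the matrix clause.
— Ava: subject of the clause headed by 'denied'; does not c-command the reflexive — cannot bind it (Principle A).
— Carmen's niece: subject of the clause headed by 'reminded'; does not c-command the reflexive — cannot bind it (Principle A).
— Ruby: subject of the matrix clause; c-commands the reflexive within its binding domain — allowed (Principle A).
— Yara: possessor inside the second object DP of the clause headed by 'reminded'; does not c-command the reflexive — cannot bind it (Principle A).
— Yara's niece: second object of the clause headed by 'reminded'; does not c-command the reflexive — cannot bind it (Principle A).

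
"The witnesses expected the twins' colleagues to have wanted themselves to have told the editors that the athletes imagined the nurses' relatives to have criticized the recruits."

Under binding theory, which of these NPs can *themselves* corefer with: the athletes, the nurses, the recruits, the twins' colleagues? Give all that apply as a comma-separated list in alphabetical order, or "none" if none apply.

the twins' colleagues

*themselves* is a reflexive; Principle A requires it to be bound within its binding domain — the clause headed by 'wanted'.
— the athletes: subject of the clause headed by 'imagined'; does not c-command the reflexive — cannot bind it (Principle A).
— the nurses: possessor inside the subject DP of the clause headed by 'criticized'; does not c-command the reflexive — cannot bind it (Principle A).
— the recruits: object of the clause headed by 'criticized'; does not c-command the reflexive — cannot bind it (Principle A).
— the twins' colleagues: subject of the clause headed by 'wanted'; c-commands the reflexive within its binding domain — allowed (Principle A).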